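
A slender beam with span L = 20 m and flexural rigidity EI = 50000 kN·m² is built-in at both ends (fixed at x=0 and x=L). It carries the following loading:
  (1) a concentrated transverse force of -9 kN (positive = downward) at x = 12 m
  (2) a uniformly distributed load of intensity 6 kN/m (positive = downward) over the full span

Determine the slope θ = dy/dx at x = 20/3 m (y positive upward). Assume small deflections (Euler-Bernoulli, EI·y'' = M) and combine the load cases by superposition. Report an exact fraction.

Load 1 — point force P=-9 kN at a=12 m (b=L-a=8):
  θ_1 = -Pb²x(2aL-(3a+b)x)/(2L³EI)  [x≤a] = -(-9)·8²·(20/3)·(2·12·20-(3·12+8)·(20/3))/(2·20³·50000) = 14/15625 rad
Load 2 — uniform load w=6 kN/m over full span:
  θ_2 = -wx(L-x)(L-2x)/(12EI) = -6·(20/3)·(20-(20/3))·(20-2·(20/3))/(12·50000) = -4/675 rad
Superposition: θ = Σ θ_i = -2122/421875 rad ≈ -0.005030 rad

θ(20/3) = -2122/421875 rad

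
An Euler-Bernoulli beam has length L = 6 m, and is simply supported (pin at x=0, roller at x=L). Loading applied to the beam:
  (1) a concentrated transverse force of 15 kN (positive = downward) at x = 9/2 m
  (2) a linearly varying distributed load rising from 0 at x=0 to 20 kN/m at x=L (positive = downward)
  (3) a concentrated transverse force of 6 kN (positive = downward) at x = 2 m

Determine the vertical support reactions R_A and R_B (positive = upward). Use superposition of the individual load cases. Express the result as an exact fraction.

Load 1 — point force P=15 kN at a=9/2 m (b=L-a=3/2):
  R_A = Pb/L = 15·(3/2)/6 = 15/4 kN
  R_B = Pa/L = 15·(9/2)/6 = 45/4 kN
Load 2 — triangular load w₀=20 kN/m (0→w₀ over full span):
  R_A = w₀L/6 = 20·6/6 = 20 kN
  R_B = w₀L/3 = 20·6/3 = 40 kN
Load 3 — point force P=6 kN at a=2 m (b=L-a=4):
  R_A = Pb/L = 6·4/6 = 4 kN
  R_B = Pa/L = 6·2/6 = 2 kN
Superposition: R_A = 111/4 kN, R_B = 213/4 kN

R_A = 111/4 kN, R_B = 213/4 kN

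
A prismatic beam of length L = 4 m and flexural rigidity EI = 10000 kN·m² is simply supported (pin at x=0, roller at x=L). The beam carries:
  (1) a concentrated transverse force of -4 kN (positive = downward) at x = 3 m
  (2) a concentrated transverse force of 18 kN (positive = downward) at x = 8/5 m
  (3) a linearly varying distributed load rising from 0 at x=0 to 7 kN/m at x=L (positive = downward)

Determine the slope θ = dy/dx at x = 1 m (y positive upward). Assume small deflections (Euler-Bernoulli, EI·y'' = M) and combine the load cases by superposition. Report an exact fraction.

Load 1 — point force P=-4 kN at a=3 m (b=L-a=1):
  θ_1 = -Pb(L²-b²-3x²)/(6LEI)  [x≤a] = -(-4)·1·(4²-1²-3·1²)/(6·4·10000) = 1/5000 rad
Load 2 — point force P=18 kN at a=8/5 m (b=L-a=12/5):
  θ_2 = -Pb(L²-b²-3x²)/(6LEI)  [x≤a] = -18·(12/5)·(4²-(12/5)²-3·1²)/(6·4·10000) = -1629/1250000 rad
Load 3 — triangular load w₀=7 kN/m (0→w₀ over full span):
  θ_3 = -w₀(7L⁴-30L²x²+15x⁴)/(360LEI) = -7·(7·4⁴-30·4²·1²+15·1⁴)/(360·4·10000) = -9289/14400000 rad
Superposition: θ = Σ θ_i = -629377/360000000 rad ≈ -0.001748 rad

θ(1) = -629377/360000000 rad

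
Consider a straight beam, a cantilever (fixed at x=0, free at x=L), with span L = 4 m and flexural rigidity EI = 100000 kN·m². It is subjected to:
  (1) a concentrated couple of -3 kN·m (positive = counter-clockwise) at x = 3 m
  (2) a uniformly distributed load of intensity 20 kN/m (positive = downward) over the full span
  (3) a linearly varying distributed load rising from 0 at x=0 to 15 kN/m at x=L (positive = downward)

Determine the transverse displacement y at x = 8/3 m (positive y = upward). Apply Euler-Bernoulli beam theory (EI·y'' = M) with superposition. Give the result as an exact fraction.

y(8/3) = -4273/759375 m

Load 1 — applied couple M₀=-3 kN·m at a=3 m (b=L-a=1):
  y_1 = M₀x²/(2EI)  [x≤a] = (-3)·(8/3)²/(2·100000) = -1/9375 m
Load 2 — uniform load w=20 kN/m over full span:
  y_2 = -wx²(x²-4Lx+6L²)/(24EI) = -20·(8/3)²·((8/3)²-4·4·(8/3)+6·4²)/(24·100000) = -544/151875 m
Load 3 — triangular load w₀=15 kN/m (0→w₀ over full span):
  y_3 = (w₀Lx³/12-w₀L²x²/6-w₀x⁵/(120L))/EI = (15·4·(8/3)³/12-15·4²·(8/3)²/6-15·(8/3)⁵/(120·4))/100000 = -1472/759375 m
Superposition: y = Σ y_i = -4273/759375 m ≈ -0.005627 m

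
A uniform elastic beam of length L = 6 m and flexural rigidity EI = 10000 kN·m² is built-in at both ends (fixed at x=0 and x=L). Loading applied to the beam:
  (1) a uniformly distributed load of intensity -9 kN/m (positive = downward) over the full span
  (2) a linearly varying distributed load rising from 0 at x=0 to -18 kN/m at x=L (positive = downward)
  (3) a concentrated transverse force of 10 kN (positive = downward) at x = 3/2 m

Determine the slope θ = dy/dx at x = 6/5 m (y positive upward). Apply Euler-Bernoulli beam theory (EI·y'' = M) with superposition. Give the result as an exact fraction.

θ(6/5) = 65043/25000000 rad

Load 1 — uniform load w=-9 kN/m over full span:
  θ_1 = -wx(L-x)(L-2x)/(12EI) = -(-9)·(6/5)·(6-(6/5))·(6-2·(6/5))/(12·10000) = 243/156250 rad
Load 2 — triangular load w₀=-18 kN/m (0→w₀ over full span):
  θ_2 = -w₀(2x(L-x)(L-2x)(x+2L)+x²(L-x)²)/(120LEI) = -(-18)·(2·(6/5)·(6-(6/5))·(6-2·(6/5))·((6/5)+2·6)+(6/5)²·(6-(6/5))²)/(120·6·10000) = 567/390625 rad
Load 3 — point force P=10 kN at a=3/2 m (b=L-a=9/2):
  θ_3 = -Pb²x(2aL-(3a+b)x)/(2L³EI)  [x≤a] = -10·(9/2)²·(6/5)·(2·(3/2)·6-(3·(3/2)+(9/2))·(6/5))/(2·6³·10000) = -81/200000 rad
Superposition: θ = Σ θ_i = 65043/25000000 rad ≈ 0.002602 rad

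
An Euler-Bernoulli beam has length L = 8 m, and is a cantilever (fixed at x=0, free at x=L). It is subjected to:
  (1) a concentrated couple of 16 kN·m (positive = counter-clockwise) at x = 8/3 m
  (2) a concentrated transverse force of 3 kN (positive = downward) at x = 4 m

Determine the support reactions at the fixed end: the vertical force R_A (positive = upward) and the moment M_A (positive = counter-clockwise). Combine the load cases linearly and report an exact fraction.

Load 1 — applied couple M₀=16 kN·m at a=8/3 m (b=L-a=16/3):
  R_A = 0 kN
  M_A = -M₀ = -16 kN·m
Load 2 — point force P=3 kN at a=4 m (b=L-a=4):
  R_A = P = 3 kN
  M_A = Pa = 3·4 = 12 kN·m
Superposition: R_A = 3 kN, M_A = -4 kN·m

R_A = 3 kN, M_A = -4 kN·m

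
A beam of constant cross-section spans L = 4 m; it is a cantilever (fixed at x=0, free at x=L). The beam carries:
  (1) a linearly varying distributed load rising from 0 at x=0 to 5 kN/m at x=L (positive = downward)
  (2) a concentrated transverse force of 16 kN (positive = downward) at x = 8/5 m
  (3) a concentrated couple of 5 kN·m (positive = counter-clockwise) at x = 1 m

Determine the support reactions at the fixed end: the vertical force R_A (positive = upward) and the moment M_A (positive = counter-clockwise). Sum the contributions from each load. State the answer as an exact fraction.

Load 1 — triangular load w₀=5 kN/m (0→w₀ over full span):
  R_A = w₀L/2 = 5·4/2 = 10 kN
  M_A = w₀L²/3 = 5·4²/3 = 80/3 kN·m
Load 2 — point force P=16 kN at a=8/5 m (b=L-a=12/5):
  R_A = P = 16 kN
  M_A = Pa = 16·(8/5) = 128/5 kN·m
Load 3 — applied couple M₀=5 kN·m at a=1 m (b=L-a=3):
  R_A = 0 kN
  M_A = -M₀ = -5 kN·m
Superposition: R_A = 26 kN, M_A = 709/15 kN·m

R_A = 26 kN, M_A = 709/15 kN·m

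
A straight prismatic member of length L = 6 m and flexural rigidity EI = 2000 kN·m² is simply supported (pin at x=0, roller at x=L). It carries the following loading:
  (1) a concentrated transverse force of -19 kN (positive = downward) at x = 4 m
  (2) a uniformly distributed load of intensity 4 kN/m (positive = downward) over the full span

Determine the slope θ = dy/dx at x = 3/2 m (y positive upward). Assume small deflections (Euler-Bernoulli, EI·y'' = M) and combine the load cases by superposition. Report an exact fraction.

θ(3/2) = 137/144000 rad

Load 1 — point force P=-19 kN at a=4 m (b=L-a=2):
  θ_1 = -Pb(L²-b²-3x²)/(6LEI)  [x≤a] = -(-19)·2·(6²-2²-3·(3/2)²)/(6·6·2000) = 1919/144000 rad
Load 2 — uniform load w=4 kN/m over full span:
  θ_2 = -w(L³-6Lx²+4x³)/(24EI) = -4·(6³-6·6·(3/2)²+4·(3/2)³)/(24·2000) = -99/8000 rad
Superposition: θ = Σ θ_i = 137/144000 rad ≈ 0.000951 rad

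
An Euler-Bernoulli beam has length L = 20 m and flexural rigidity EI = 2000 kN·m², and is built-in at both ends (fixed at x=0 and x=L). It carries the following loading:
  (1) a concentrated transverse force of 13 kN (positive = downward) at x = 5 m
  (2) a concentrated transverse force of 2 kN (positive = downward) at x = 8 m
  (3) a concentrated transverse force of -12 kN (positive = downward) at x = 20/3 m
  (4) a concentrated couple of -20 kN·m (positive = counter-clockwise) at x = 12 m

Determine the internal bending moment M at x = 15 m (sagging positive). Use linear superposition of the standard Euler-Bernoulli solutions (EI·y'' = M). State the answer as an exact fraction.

M(15) = 33631/7200 kN·m

Load 1 — point force P=13 kN at a=5 m (b=L-a=15):
  M_1 = Pa²(a+3b)(L-x)/L³ - Pa²b/L²  [x>a] = 13·5²·(5+3·15)·(20-15)/20³ - 13·5²·15/20² = -65/32 kN·m
Load 2 — point force P=2 kN at a=8 m (b=L-a=12):
  M_2 = Pa²(a+3b)(L-x)/L³ - Pa²b/L²  [x>a] = 2·8²·(8+3·12)·(20-15)/20³ - 2·8²·12/20² = -8/25 kN·m
Load 3 — point force P=-12 kN at a=20/3 m (b=L-a=40/3):
  M_3 = Pa²(a+3b)(L-x)/L³ - Pa²b/L²  [x>a] = (-12)·(20/3)²·((20/3)+3·(40/3))·(20-15)/20³ - (-12)·(20/3)²·(40/3)/20² = 20/9 kN·m
Load 4 — applied couple M₀=-20 kN·m at a=12 m (b=L-a=8):
  M_4 = R_Ax - M_A - M₀  [x>a] with R_A=-36/25, M_A=-32/5 = (-36/25)·15 - (-32/5) - (-20) = 24/5 kN·m
Superposition: M = Σ M_i = 33631/7200 kN·m ≈ 4.670972 kN·m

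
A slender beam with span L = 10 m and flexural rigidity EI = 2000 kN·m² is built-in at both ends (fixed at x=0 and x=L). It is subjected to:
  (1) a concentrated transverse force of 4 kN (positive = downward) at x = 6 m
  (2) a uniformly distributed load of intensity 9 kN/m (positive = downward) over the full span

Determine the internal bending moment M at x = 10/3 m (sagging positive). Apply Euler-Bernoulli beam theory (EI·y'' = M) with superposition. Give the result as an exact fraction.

Load 1 — point force P=4 kN at a=6 m (b=L-a=4):
  M_1 = Pb²(3a+b)x/L³ - Pab²/L²  [x≤a] = 4·4²·(3·6+4)·(10/3)/10³ - 4·6·4²/10² = 64/75 kN·m
Load 2 — uniform load w=9 kN/m over full span:
  M_2 = wLx/2 - wL²/12 - wx²/2 = 9·10·(10/3)/2 - 9·10²/12 - 9·(10/3)²/2 = 25 kN·m
Superposition: M = Σ M_i = 1939/75 kN·m ≈ 25.853333 kN·m

M(10/3) = 1939/75 kN·m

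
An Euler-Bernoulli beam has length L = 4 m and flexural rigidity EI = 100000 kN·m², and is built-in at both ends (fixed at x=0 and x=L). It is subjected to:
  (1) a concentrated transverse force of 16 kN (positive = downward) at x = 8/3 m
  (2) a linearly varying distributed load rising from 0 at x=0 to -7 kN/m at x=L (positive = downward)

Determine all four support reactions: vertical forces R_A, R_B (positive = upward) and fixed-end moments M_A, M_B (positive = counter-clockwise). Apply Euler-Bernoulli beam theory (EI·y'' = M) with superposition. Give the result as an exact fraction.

Load 1 — point force P=16 kN at a=8/3 m (b=L-a=4/3):
  R_A = Pb²(3a+b)/L³ = 16·(4/3)²·(3·(8/3)+(4/3))/4³ = 112/27 kN
  M_A = Pab²/L² = 16·(8/3)·(4/3)²/4² = 128/27 kN·m
  R_B = Pa²(a+3b)/L³ = 16·(8/3)²·((8/3)+3·(4/3))/4³ = 320/27 kN
  M_B = -Pa²b/L² = -16·(8/3)²·(4/3)/4² = -256/27 kN·m
Load 2 — triangular load w₀=-7 kN/m (0→w₀ over full span):
  R_A = 3w₀L/20 = 3·(-7)·4/20 = -21/5 kN
  M_A = w₀L²/30 = (-7)·4²/30 = -56/15 kN·m
  R_B = 7w₀L/20 = 7·(-7)·4/20 = -49/5 kN
  M_B = -w₀L²/20 = -(-7)·4²/20 = 28/5 kN·m
Superposition: R_A = -7/135 kN, M_A = 136/135 kN·m, R_B = 277/135 kN, M_B = -524/135 kN·m

R_A = -7/135 kN, M_A = 136/135 kN·m, R_B = 277/135 kN, M_B = -524/135 kN·m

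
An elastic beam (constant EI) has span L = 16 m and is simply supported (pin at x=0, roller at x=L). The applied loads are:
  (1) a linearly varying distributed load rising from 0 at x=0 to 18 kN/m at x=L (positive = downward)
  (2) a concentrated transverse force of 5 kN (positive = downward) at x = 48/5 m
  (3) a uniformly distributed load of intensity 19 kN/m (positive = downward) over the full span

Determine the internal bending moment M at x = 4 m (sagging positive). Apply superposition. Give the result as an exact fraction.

M(4) = 644 kN·m

Load 1 — triangular load w₀=18 kN/m (0→w₀ over full span):
  M_1 = w₀Lx/6 - w₀x³/(6L) = 18·16·4/6 - 18·4³/(6·16) = 180 kN·m
Load 2 — point force P=5 kN at a=48/5 m (b=L-a=32/5):
  M_2 = Pbx/L  [x≤a] = 5·(32/5)·4/16 = 8 kN·m
Load 3 — uniform load w=19 kN/m over full span:
  M_3 = wx(L-x)/2 = 19·4·(16-4)/2 = 456 kN·m
Superposition: M = Σ M_i = 644 kN·m ≈ 644.000000 kN·m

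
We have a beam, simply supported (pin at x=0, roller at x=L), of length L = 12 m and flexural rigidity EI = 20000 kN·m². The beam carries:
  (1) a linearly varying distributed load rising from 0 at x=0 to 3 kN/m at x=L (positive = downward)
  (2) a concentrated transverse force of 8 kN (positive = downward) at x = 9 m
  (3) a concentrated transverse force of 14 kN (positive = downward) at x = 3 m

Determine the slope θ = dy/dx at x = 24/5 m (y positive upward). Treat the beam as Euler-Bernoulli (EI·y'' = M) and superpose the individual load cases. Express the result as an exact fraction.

Load 1 — triangular load w₀=3 kN/m (0→w₀ over full span):
  θ_1 = -w₀(7L⁴-30L²x²+15x⁴)/(360LEI) = -3·(7·12⁴-30·12²·(24/5)²+15·(24/5)⁴)/(360·12·20000) = -2907/1562500 rad
Load 2 — point force P=8 kN at a=9 m (b=L-a=3):
  θ_2 = -Pb(L²-b²-3x²)/(6LEI)  [x≤a] = -8·3·(12²-3²-3·(24/5)²)/(6·12·20000) = -549/500000 rad
Load 3 — point force P=14 kN at a=3 m (b=L-a=9):
  θ_3 = -Pa(2L²-6Lx+3x²+a²)/(6LEI)  [x>a] = -14·3·(2·12²-6·12·(24/5)+3·(24/5)²+3²)/(6·12·20000) = -1197/2000000 rad
Superposition: θ = Σ θ_i = -177849/50000000 rad ≈ -0.003557 rad

θ(24/5) = -177849/50000000 rad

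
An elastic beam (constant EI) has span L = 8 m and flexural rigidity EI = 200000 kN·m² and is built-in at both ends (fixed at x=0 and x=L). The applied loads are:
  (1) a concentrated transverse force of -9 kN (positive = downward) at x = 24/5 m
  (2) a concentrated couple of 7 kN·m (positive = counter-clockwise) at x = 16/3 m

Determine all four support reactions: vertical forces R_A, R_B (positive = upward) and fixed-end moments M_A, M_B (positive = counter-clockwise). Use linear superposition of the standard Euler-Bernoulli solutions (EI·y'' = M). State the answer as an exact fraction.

Load 1 — point force P=-9 kN at a=24/5 m (b=L-a=16/5):
  R_A = Pb²(3a+b)/L³ = (-9)·(16/5)²·(3·(24/5)+(16/5))/8³ = -396/125 kN
  M_A = Pab²/L² = (-9)·(24/5)·(16/5)²/8² = -864/125 kN·m
  R_B = Pa²(a+3b)/L³ = (-9)·(24/5)²·((24/5)+3·(16/5))/8³ = -729/125 kN
  M_B = -Pa²b/L² = -(-9)·(24/5)²·(16/5)/8² = 1296/125 kN·m
Load 2 — applied couple M₀=7 kN·m at a=16/3 m (b=L-a=8/3):
  R_A = 6M₀ab/L³ = 6·7·(16/3)·(8/3)/8³ = 7/6 kN
  M_A = M₀b(2a-b)/L² = 7·(8/3)·(2·(16/3)-(8/3))/8² = 7/3 kN·m
  R_B = -6M₀ab/L³ = -6·7·(16/3)·(8/3)/8³ = -7/6 kN
  M_B = M₀a(2b-a)/L² = 7·(16/3)·(2·(8/3)-(16/3))/8² = 0 kN·m
Superposition: R_A = -1501/750 kN, M_A = -1717/375 kN·m, R_B = -5249/750 kN, M_B = 1296/125 kN·m

R_A = -1501/750 kN, M_A = -1717/375 kN·m, R_B = -5249/750 kN, M_B = 1296/125 kN·m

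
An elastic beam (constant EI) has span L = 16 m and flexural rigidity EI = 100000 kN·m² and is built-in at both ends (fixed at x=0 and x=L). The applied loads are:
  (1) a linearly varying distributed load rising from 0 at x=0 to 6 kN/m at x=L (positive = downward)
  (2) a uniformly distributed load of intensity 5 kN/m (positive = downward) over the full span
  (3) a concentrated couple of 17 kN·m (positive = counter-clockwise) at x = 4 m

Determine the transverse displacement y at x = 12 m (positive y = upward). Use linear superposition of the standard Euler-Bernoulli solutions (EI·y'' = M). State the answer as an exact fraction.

Load 1 — triangular load w₀=6 kN/m (0→w₀ over full span):
  y_1 = -w₀x²(L-x)²(x+2L)/(120LEI) = -6·12²·(16-12)²·(12+2·16)/(120·16·100000) = -99/31250 m
Load 2 — uniform load w=5 kN/m over full span:
  y_2 = -wx²(L-x)²/(24EI) = -5·12²·(16-12)²/(24·100000) = -3/625 m
Load 3 — applied couple M₀=17 kN·m at a=4 m (b=L-a=12):
  y_3 = (R_Ax³/6 - M_Ax²/2 - M₀(x-a)²/2)/EI  [x>a] with R_A=153/128, M_A=-51/16 = ((153/128)·12³/6 - (-51/16)·12²/2 - 17·(12-4)²/2)/100000 = 119/400000 m
Superposition: y = Σ y_i = -15341/2000000 m ≈ -0.007671 m

y(12) = -15341/2000000 m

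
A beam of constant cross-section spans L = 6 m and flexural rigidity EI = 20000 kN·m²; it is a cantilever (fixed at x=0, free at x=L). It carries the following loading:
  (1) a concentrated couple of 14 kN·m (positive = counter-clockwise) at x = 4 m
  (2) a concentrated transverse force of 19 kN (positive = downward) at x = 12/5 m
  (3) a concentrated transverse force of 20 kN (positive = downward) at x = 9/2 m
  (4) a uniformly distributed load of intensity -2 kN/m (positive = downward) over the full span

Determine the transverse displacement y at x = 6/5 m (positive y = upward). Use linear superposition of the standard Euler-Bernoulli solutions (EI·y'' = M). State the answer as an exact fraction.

Load 1 — applied couple M₀=14 kN·m at a=4 m (b=L-a=2):
  y_1 = M₀x²/(2EI)  [x≤a] = 14·(6/5)²/(2·20000) = 63/125000 m
Load 2 — point force P=19 kN at a=12/5 m (b=L-a=18/5):
  y_2 = -Px²(3a-x)/(6EI)  [x≤a] = -19·(6/5)²·(3·(12/5)-(6/5))/(6·20000) = -171/125000 m
Load 3 — point force P=20 kN at a=9/2 m (b=L-a=3/2):
  y_3 = -Px²(3a-x)/(6EI)  [x≤a] = -20·(6/5)²·(3·(9/2)-(6/5))/(6·20000) = -369/125000 m
Load 4 — uniform load w=-2 kN/m over full span:
  y_4 = -wx²(x²-4Lx+6L²)/(24EI) = -(-2)·(6/5)²·((6/5)²-4·6·(6/5)+6·6²)/(24·20000) = 3537/3125000 m
Superposition: y = Σ y_i = -2097/781250 m ≈ -0.002684 m

y(6/5) = -2097/781250 m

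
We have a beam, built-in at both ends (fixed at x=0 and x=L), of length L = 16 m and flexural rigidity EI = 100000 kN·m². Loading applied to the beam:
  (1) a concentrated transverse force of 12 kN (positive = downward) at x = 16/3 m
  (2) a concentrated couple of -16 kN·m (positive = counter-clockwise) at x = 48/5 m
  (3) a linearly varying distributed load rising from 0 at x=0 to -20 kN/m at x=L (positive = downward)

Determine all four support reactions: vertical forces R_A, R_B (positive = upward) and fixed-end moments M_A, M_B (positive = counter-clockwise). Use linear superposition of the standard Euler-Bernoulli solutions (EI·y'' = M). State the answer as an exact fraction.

Load 1 — point force P=12 kN at a=16/3 m (b=L-a=32/3):
  R_A = Pb²(3a+b)/L³ = 12·(32/3)²·(3·(16/3)+(32/3))/16³ = 80/9 kN
  M_A = Pab²/L² = 12·(16/3)·(32/3)²/16² = 256/9 kN·m
  R_B = Pa²(a+3b)/L³ = 12·(16/3)²·((16/3)+3·(32/3))/16³ = 28/9 kN
  M_B = -Pa²b/L² = -12·(16/3)²·(32/3)/16² = -128/9 kN·m
Load 2 — applied couple M₀=-16 kN·m at a=48/5 m (b=L-a=32/5):
  R_A = 6M₀ab/L³ = 6·(-16)·(48/5)·(32/5)/16³ = -36/25 kN
  M_A = M₀b(2a-b)/L² = (-16)·(32/5)·(2·(48/5)-(32/5))/16² = -128/25 kN·m
  R_B = -6M₀ab/L³ = -6·(-16)·(48/5)·(32/5)/16³ = 36/25 kN
  M_B = M₀a(2b-a)/L² = (-16)·(48/5)·(2·(32/5)-(48/5))/16² = -48/25 kN·m
Load 3 — triangular load w₀=-20 kN/m (0→w₀ over full span):
  R_A = 3w₀L/20 = 3·(-20)·16/20 = -48 kN
  M_A = w₀L²/30 = (-20)·16²/30 = -512/3 kN·m
  R_B = 7w₀L/20 = 7·(-20)·16/20 = -112 kN
  M_B = -w₀L²/20 = -(-20)·16²/20 = 256 kN·m
Superposition: R_A = -9124/225 kN, M_A = -33152/225 kN·m, R_B = -24176/225 kN, M_B = 53968/225 kN·m

R_A = -9124/225 kN, M_A = -33152/225 kN·m, R_B = -24176/225 kN, M_B = 53968/225 kN·m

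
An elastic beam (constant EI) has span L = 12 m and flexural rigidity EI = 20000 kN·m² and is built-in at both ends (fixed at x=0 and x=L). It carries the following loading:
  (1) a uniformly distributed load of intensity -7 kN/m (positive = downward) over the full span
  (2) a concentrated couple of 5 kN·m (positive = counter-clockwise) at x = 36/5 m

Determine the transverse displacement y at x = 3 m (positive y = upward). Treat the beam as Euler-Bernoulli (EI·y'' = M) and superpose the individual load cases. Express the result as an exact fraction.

Load 1 — uniform load w=-7 kN/m over full span:
  y_1 = -wx²(L-x)²/(24EI) = -(-7)·3²·(12-3)²/(24·20000) = 1701/160000 m
Load 2 — applied couple M₀=5 kN·m at a=36/5 m (b=L-a=24/5):
  y_2 = (R_Ax³/6 - M_Ax²/2)/EI  [x≤a] with R_A=3/5, M_A=8/5 = ((3/5)·3³/6 - (8/5)·3²/2)/20000 = -9/40000 m
Superposition: y = Σ y_i = 333/32000 m ≈ 0.010406 m

y(3) = 333/32000 m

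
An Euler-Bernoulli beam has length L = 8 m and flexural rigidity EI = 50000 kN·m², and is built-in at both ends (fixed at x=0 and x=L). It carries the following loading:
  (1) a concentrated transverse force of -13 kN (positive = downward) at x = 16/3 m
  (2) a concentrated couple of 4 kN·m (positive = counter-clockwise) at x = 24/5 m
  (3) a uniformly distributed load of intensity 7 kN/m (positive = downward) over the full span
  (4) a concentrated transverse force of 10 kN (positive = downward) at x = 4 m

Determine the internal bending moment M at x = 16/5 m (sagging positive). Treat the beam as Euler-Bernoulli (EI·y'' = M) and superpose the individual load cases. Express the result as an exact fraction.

Load 1 — point force P=-13 kN at a=16/3 m (b=L-a=8/3):
  M_1 = Pb²(3a+b)x/L³ - Pab²/L²  [x≤a] = (-13)·(8/3)²·(3·(16/3)+(8/3))·(16/5)/8³ - (-13)·(16/3)·(8/3)²/8² = -416/135 kN·m
Load 2 — applied couple M₀=4 kN·m at a=24/5 m (b=L-a=16/5):
  M_2 = R_Ax - M_A  [x≤a] with R_A=18/25, M_A=32/25 = (18/25)·(16/5) - (32/25) = 128/125 kN·m
Load 3 — uniform load w=7 kN/m over full span:
  M_3 = wLx/2 - wL²/12 - wx²/2 = 7·8·(16/5)/2 - 7·8²/12 - 7·(16/5)²/2 = 1232/75 kN·m
Load 4 — point force P=10 kN at a=4 m (b=L-a=4):
  M_4 = Pb²(3a+b)x/L³ - Pab²/L²  [x≤a] = 10·4²·(3·4+4)·(16/5)/8³ - 10·4·4²/8² = 6 kN·m
Superposition: M = Σ M_i = 68746/3375 kN·m ≈ 20.369185 kN·m

M(16/5) = 68746/3375 kN·m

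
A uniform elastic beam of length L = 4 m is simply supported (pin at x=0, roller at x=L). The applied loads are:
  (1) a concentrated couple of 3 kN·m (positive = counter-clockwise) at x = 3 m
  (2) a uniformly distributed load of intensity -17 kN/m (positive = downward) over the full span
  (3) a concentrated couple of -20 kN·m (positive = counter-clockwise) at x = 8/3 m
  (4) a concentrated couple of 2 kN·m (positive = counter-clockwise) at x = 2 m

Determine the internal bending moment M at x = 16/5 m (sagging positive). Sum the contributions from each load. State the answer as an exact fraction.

Load 1 — applied couple M₀=3 kN·m at a=3 m (b=L-a=1):
  M_1 = M₀x/L - M₀  [x>a] = 3·(16/5)/4 - 3 = -3/5 kN·m
Load 2 — uniform load w=-17 kN/m over full span:
  M_2 = wx(L-x)/2 = (-17)·(16/5)·(4-(16/5))/2 = -544/25 kN·m
Load 3 — applied couple M₀=-20 kN·m at a=8/3 m (b=L-a=4/3):
  M_3 = M₀x/L - M₀  [x>a] = (-20)·(16/5)/4 - (-20) = 4 kN·m
Load 4 — applied couple M₀=2 kN·m at a=2 m (b=L-a=2):
  M_4 = M₀x/L - M₀  [x>a] = 2·(16/5)/4 - 2 = -2/5 kN·m
Superposition: M = Σ M_i = -469/25 kN·m ≈ -18.760000 kN·m

M(16/5) = -469/25 kN·m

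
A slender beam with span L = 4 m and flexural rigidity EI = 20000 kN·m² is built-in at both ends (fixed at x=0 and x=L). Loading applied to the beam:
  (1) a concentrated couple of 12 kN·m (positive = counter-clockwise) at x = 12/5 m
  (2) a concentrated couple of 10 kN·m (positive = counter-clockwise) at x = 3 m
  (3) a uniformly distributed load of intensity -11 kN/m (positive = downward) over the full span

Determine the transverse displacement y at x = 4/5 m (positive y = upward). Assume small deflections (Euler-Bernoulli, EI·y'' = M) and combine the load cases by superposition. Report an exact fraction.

Load 1 — applied couple M₀=12 kN·m at a=12/5 m (b=L-a=8/5):
  y_1 = (R_Ax³/6 - M_Ax²/2)/EI  [x≤a] with R_A=108/25, M_A=96/25 = ((108/25)·(4/5)³/6 - (96/25)·(4/5)²/2)/20000 = -84/1953125 m
Load 2 — applied couple M₀=10 kN·m at a=3 m (b=L-a=1):
  y_2 = (R_Ax³/6 - M_Ax²/2)/EI  [x≤a] with R_A=45/16, M_A=25/8 = ((45/16)·(4/5)³/6 - (25/8)·(4/5)²/2)/20000 = -19/500000 m
Load 3 — uniform load w=-11 kN/m over full span:
  y_3 = -wx²(L-x)²/(24EI) = -(-11)·(4/5)²·(4-(4/5))²/(24·20000) = 176/1171875 m
Superposition: y = Σ y_i = 12971/187500000 m ≈ 0.000069 m

y(4/5) = 12971/187500000 m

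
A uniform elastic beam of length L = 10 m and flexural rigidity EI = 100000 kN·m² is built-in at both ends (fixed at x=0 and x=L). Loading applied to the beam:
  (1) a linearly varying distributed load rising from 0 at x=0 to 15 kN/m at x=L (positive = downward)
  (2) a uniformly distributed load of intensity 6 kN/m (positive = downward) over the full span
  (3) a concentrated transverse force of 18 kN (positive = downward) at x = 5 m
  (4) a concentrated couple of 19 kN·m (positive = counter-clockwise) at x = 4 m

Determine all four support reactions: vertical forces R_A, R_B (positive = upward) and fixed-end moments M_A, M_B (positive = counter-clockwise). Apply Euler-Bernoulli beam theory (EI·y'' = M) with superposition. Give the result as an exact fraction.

Load 1 — triangular load w₀=15 kN/m (0→w₀ over full span):
  R_A = 3w₀L/20 = 3·15·10/20 = 45/2 kN
  M_A = w₀L²/30 = 15·10²/30 = 50 kN·m
  R_B = 7w₀L/20 = 7·15·10/20 = 105/2 kN
  M_B = -w₀L²/20 = -15·10²/20 = -75 kN·m
Load 2 — uniform load w=6 kN/m over full span:
  R_A = wL/2 = 6·10/2 = 30 kN
  M_A = wL²/12 = 6·10²/12 = 50 kN·m
  R_B = wL/2 = 6·10/2 = 30 kN
  M_B = -wL²/12 = -6·10²/12 = -50 kN·m
Load 3 — point force P=18 kN at a=5 m (b=L-a=5):
  R_A = Pb²(3a+b)/L³ = 18·5²·(3·5+5)/10³ = 9 kN
  M_A = Pab²/L² = 18·5·5²/10² = 45/2 kN·m
  R_B = Pa²(a+3b)/L³ = 18·5²·(5+3·5)/10³ = 9 kN
  M_B = -Pa²b/L² = -18·5²·5/10² = -45/2 kN·m
Load 4 — applied couple M₀=19 kN·m at a=4 m (b=L-a=6):
  R_A = 6M₀ab/L³ = 6·19·4·6/10³ = 342/125 kN
  M_A = M₀b(2a-b)/L² = 19·6·(2·4-6)/10² = 57/25 kN·m
  R_B = -6M₀ab/L³ = -6·19·4·6/10³ = -342/125 kN
  M_B = M₀a(2b-a)/L² = 19·4·(2·6-4)/10² = 152/25 kN·m
Superposition: R_A = 16059/250 kN, M_A = 6239/50 kN·m, R_B = 22191/250 kN, M_B = -7071/50 kN·m

R_A = 16059/250 kN, M_A = 6239/50 kN·m, R_B = 22191/250 kN, M_B = -7071/50 kN·m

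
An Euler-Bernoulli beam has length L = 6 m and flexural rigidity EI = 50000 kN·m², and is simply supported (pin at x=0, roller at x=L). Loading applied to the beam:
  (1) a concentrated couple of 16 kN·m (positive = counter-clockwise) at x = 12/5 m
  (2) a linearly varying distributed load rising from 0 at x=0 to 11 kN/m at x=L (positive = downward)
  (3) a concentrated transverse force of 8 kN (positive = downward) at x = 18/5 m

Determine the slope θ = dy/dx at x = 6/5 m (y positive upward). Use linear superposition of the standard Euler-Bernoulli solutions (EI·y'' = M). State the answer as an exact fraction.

θ(6/5) = -3833/3906250 rad

Load 1 — applied couple M₀=16 kN·m at a=12/5 m (b=L-a=18/5):
  θ_1 = (M₀x²/(2L)+C₁)/EI  [x≤a] with C₁=M₀(3b²-L²)/(6L)=32/25 = (16·(6/5)²/(2·6)+(32/25))/50000 = 1/15625 rad
Load 2 — triangular load w₀=11 kN/m (0→w₀ over full span):
  θ_2 = -w₀(7L⁴-30L²x²+15x⁴)/(360LEI) = -11·(7·6⁴-30·6²·(6/5)²+15·(6/5)⁴)/(360·6·50000) = -3003/3906250 rad
Load 3 — point force P=8 kN at a=18/5 m (b=L-a=12/5):
  θ_3 = -Pb(L²-b²-3x²)/(6LEI)  [x≤a] = -8·(12/5)·(6²-(12/5)²-3·(6/5)²)/(6·6·50000) = -108/390625 rad
Superposition: θ = Σ θ_i = -3833/3906250 rad ≈ -0.000981 rad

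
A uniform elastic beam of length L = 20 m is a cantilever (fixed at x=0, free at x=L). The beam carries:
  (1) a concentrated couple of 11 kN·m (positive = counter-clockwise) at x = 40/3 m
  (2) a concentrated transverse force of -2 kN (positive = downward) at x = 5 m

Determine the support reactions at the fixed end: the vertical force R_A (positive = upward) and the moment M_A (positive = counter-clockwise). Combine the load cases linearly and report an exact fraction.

Load 1 — applied couple M₀=11 kN·m at a=40/3 m (b=L-a=20/3):
  R_A = 0 kN
  M_A = -M₀ = -11 kN·m
Load 2 — point force P=-2 kN at a=5 m (b=L-a=15):
  R_A = P = (-2) = -2 kN
  M_A = Pa = (-2)·5 = -10 kN·m
Superposition: R_A = -2 kN, M_A = -21 kN·m

R_A = -2 kN, M_A = -21 kN·m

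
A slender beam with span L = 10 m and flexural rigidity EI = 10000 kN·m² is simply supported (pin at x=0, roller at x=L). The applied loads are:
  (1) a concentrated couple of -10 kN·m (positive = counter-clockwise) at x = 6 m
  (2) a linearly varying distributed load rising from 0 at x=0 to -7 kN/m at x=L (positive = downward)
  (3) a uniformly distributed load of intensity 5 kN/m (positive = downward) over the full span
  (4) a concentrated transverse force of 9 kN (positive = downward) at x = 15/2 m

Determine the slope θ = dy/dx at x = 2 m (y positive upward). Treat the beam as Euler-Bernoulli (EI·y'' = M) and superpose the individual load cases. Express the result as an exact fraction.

θ(2) = -109073/14400000 rad

Load 1 — applied couple M₀=-10 kN·m at a=6 m (b=L-a=4):
  θ_1 = (M₀x²/(2L)+C₁)/EI  [x≤a] with C₁=M₀(3b²-L²)/(6L)=26/3 = ((-10)·2²/(2·10)+(26/3))/10000 = 1/1500 rad
Load 2 — triangular load w₀=-7 kN/m (0→w₀ over full span):
  θ_2 = -w₀(7L⁴-30L²x²+15x⁴)/(360LEI) = -(-7)·(7·10⁴-30·10²·2²+15·2⁴)/(360·10·10000) = 637/56250 rad
Load 3 — uniform load w=5 kN/m over full span:
  θ_3 = -w(L³-6Lx²+4x³)/(24EI) = -5·(10³-6·10·2²+4·2³)/(24·10000) = -33/2000 rad
Load 4 — point force P=9 kN at a=15/2 m (b=L-a=5/2):
  θ_4 = -Pb(L²-b²-3x²)/(6LEI)  [x≤a] = -9·(5/2)·(10²-(5/2)²-3·2²)/(6·10·10000) = -981/320000 rad
Superposition: θ = Σ θ_i = -109073/14400000 rad ≈ -0.007575 rad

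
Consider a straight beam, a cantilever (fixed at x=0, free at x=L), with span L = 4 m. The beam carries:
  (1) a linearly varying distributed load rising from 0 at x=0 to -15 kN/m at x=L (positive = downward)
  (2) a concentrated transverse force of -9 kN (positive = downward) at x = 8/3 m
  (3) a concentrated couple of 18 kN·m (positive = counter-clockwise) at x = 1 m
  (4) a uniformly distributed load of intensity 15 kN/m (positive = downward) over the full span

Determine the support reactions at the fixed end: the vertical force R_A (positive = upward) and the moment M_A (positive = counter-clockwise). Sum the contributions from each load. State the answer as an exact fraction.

R_A = 21 kN, M_A = -2 kN·m

Load 1 — triangular load w₀=-15 kN/m (0→w₀ over full span):
  R_A = w₀L/2 = (-15)·4/2 = -30 kN
  M_A = w₀L²/3 = (-15)·4²/3 = -80 kN·m
Load 2 — point force P=-9 kN at a=8/3 m (b=L-a=4/3):
  R_A = P = (-9) = -9 kN
  M_A = Pa = (-9)·(8/3) = -24 kN·m
Load 3 — applied couple M₀=18 kN·m at a=1 m (b=L-a=3):
  R_A = 0 kN
  M_A = -M₀ = -18 kN·m
Load 4 — uniform load w=15 kN/m over full span:
  R_A = wL = 15·4 = 60 kN
  M_A = wL²/2 = 15·4²/2 = 120 kN·m
Superposition: R_A = 21 kN, M_A = -2 kN·m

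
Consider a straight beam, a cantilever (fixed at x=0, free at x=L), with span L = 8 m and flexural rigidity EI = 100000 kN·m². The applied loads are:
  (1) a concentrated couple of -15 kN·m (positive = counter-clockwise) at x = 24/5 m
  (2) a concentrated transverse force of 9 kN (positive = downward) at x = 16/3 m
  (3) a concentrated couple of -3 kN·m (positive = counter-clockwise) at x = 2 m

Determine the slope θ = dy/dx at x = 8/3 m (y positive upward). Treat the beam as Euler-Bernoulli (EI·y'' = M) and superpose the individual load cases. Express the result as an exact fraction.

θ(8/3) = -71/50000 rad

Load 1 — applied couple M₀=-15 kN·m at a=24/5 m (b=L-a=16/5):
  θ_1 = M₀x/EI  [x≤a] = (-15)·(8/3)/100000 = -1/2500 rad
Load 2 — point force P=9 kN at a=16/3 m (b=L-a=8/3):
  θ_2 = -Px(2a-x)/(2EI)  [x≤a] = -9·(8/3)·(2·(16/3)-(8/3))/(2·100000) = -3/3125 rad
Load 3 — applied couple M₀=-3 kN·m at a=2 m (b=L-a=6):
  θ_3 = M₀a/EI  [x>a] = (-3)·2/100000 = -3/50000 rad
Superposition: θ = Σ θ_i = -71/50000 rad ≈ -0.001420 rad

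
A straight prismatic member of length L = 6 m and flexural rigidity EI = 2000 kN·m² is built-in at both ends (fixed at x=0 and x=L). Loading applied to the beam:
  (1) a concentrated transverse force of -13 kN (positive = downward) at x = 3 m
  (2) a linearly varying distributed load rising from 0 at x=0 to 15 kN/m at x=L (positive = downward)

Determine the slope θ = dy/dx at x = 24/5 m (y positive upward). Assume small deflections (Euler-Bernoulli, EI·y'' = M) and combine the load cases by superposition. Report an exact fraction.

θ(24/5) = 1701/500000 rad

Load 1 — point force P=-13 kN at a=3 m (b=L-a=3):
  θ_1 = Pa²(L-x)(2bL-(3b+a)(L-x))/(2L³EI)  [x>a] = (-13)·3²·(6-(24/5))·(2·3·6-(3·3+3)·(6-(24/5)))/(2·6³·2000) = -351/100000 rad
Load 2 — triangular load w₀=15 kN/m (0→w₀ over full span):
  θ_2 = -w₀(2x(L-x)(L-2x)(x+2L)+x²(L-x)²)/(120LEI) = -15·(2·(24/5)·(6-(24/5))·(6-2·(24/5))·((24/5)+2·6)+(24/5)²·(6-(24/5))²)/(120·6·2000) = 108/15625 rad
Superposition: θ = Σ θ_i = 1701/500000 rad ≈ 0.003402 rad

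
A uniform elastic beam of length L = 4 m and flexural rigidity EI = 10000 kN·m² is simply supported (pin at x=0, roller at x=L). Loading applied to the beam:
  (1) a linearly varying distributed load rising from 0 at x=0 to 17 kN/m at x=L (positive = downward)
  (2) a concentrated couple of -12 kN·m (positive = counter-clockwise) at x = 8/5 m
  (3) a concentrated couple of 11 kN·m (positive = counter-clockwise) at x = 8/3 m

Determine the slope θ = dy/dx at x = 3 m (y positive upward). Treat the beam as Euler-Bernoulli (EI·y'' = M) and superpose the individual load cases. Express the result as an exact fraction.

θ(3) = 158257/72000000 rad

Load 1 — triangular load w₀=17 kN/m (0→w₀ over full span):
  θ_1 = -w₀(7L⁴-30L²x²+15x⁴)/(360LEI) = -17·(7·4⁴-30·4²·3²+15·3⁴)/(360·4·10000) = 22321/14400000 rad
Load 2 — applied couple M₀=-12 kN·m at a=8/5 m (b=L-a=12/5):
  θ_2 = (M₀x²/(2L)-M₀(x-a)+C₁)/EI  [x>a] with C₁=M₀(3b²-L²)/(6L)=-16/25 = ((-12)·3²/(2·4)-(-12)·(3-(8/5))+(-16/25))/10000 = 133/500000 rad
Load 3 — applied couple M₀=11 kN·m at a=8/3 m (b=L-a=4/3):
  θ_3 = (M₀x²/(2L)-M₀(x-a)+C₁)/EI  [x>a] with C₁=M₀(3b²-L²)/(6L)=-44/9 = (11·3²/(2·4)-11·(3-(8/3))+(-44/9))/10000 = 11/28800 rad
Superposition: θ = Σ θ_i = 158257/72000000 rad ≈ 0.002198 rad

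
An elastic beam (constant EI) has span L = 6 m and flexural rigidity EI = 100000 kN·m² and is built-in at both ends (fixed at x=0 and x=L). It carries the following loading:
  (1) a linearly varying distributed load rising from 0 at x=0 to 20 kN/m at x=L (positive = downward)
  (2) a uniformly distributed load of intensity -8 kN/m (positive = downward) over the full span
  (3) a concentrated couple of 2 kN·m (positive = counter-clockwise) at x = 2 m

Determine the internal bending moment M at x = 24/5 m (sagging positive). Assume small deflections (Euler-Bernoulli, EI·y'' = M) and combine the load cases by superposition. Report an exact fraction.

Load 1 — triangular load w₀=20 kN/m (0→w₀ over full span):
  M_1 = 3w₀Lx/20 - w₀L²/30 - w₀x³/(6L) = 3·20·6·(24/5)/20 - 20·6²/30 - 20·(24/5)³/(6·6) = 24/25 kN·m
Load 2 — uniform load w=-8 kN/m over full span:
  M_2 = wLx/2 - wL²/12 - wx²/2 = (-8)·6·(24/5)/2 - (-8)·6²/12 - (-8)·(24/5)²/2 = 24/25 kN·m
Load 3 — applied couple M₀=2 kN·m at a=2 m (b=L-a=4):
  M_3 = R_Ax - M_A - M₀  [x>a] with R_A=4/9, M_A=0 = (4/9)·(24/5) - 0 - 2 = 2/15 kN·m
Superposition: M = Σ M_i = 154/75 kN·m ≈ 2.053333 kN·m

M(24/5) = 154/75 kN·m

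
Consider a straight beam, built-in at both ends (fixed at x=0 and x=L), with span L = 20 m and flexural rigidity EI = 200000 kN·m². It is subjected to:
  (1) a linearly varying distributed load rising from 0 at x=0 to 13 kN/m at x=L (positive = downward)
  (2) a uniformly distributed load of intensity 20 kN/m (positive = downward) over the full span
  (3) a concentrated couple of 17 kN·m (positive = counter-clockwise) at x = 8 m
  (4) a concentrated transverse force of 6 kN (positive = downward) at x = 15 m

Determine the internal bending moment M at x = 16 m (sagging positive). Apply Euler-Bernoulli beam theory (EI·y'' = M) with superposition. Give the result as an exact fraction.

Load 1 — triangular load w₀=13 kN/m (0→w₀ over full span):
  M_1 = 3w₀Lx/20 - w₀L²/30 - w₀x³/(6L) = 3·13·20·16/20 - 13·20²/30 - 13·16³/(6·20) = 104/15 kN·m
Load 2 — uniform load w=20 kN/m over full span:
  M_2 = wLx/2 - wL²/12 - wx²/2 = 20·20·16/2 - 20·20²/12 - 20·16²/2 = -80/3 kN·m
Load 3 — applied couple M₀=17 kN·m at a=8 m (b=L-a=12):
  M_3 = R_Ax - M_A - M₀  [x>a] with R_A=153/125, M_A=51/25 = (153/125)·16 - (51/25) - 17 = 68/125 kN·m
Load 4 — point force P=6 kN at a=15 m (b=L-a=5):
  M_4 = Pa²(a+3b)(L-x)/L³ - Pa²b/L²  [x>a] = 6·15²·(15+3·5)·(20-16)/20³ - 6·15²·5/20² = 27/8 kN·m
Superposition: M = Σ M_i = -47443/3000 kN·m ≈ -15.814333 kN·m

M(16) = -47443/3000 kN·m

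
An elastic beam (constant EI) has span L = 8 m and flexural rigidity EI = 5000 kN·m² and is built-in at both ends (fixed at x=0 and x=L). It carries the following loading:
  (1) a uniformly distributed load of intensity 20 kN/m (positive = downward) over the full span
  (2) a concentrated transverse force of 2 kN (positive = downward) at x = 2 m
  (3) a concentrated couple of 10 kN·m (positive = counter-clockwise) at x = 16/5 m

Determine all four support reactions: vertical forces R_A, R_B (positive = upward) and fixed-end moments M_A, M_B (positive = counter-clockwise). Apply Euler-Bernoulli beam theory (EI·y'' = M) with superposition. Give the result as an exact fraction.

Load 1 — uniform load w=20 kN/m over full span:
  R_A = wL/2 = 20·8/2 = 80 kN
  M_A = wL²/12 = 20·8²/12 = 320/3 kN·m
  R_B = wL/2 = 20·8/2 = 80 kN
  M_B = -wL²/12 = -20·8²/12 = -320/3 kN·m
Load 2 — point force P=2 kN at a=2 m (b=L-a=6):
  R_A = Pb²(3a+b)/L³ = 2·6²·(3·2+6)/8³ = 27/16 kN
  M_A = Pab²/L² = 2·2·6²/8² = 9/4 kN·m
  R_B = Pa²(a+3b)/L³ = 2·2²·(2+3·6)/8³ = 5/16 kN
  M_B = -Pa²b/L² = -2·2²·6/8² = -3/4 kN·m
Load 3 — applied couple M₀=10 kN·m at a=16/5 m (b=L-a=24/5):
  R_A = 6M₀ab/L³ = 6·10·(16/5)·(24/5)/8³ = 9/5 kN
  M_A = M₀b(2a-b)/L² = 10·(24/5)·(2·(16/5)-(24/5))/8² = 6/5 kN·m
  R_B = -6M₀ab/L³ = -6·10·(16/5)·(24/5)/8³ = -9/5 kN
  M_B = M₀a(2b-a)/L² = 10·(16/5)·(2·(24/5)-(16/5))/8² = 16/5 kN·m
Superposition: R_A = 6679/80 kN, M_A = 6607/60 kN·m, R_B = 6281/80 kN, M_B = -6253/60 kN·m

R_A = 6679/80 kN, M_A = 6607/60 kN·m, R_B = 6281/80 kN, M_B = -6253/60 kN·m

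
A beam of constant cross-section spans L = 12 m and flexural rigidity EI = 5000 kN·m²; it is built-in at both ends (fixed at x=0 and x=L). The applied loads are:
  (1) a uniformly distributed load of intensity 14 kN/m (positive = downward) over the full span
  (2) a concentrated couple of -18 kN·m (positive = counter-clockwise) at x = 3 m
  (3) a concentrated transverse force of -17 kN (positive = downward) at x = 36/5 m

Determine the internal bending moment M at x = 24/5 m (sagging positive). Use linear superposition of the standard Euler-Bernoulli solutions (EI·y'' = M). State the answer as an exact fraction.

Load 1 — uniform load w=14 kN/m over full span:
  M_1 = wLx/2 - wL²/12 - wx²/2 = 14·12·(24/5)/2 - 14·12²/12 - 14·(24/5)²/2 = 1848/25 kN·m
Load 2 — applied couple M₀=-18 kN·m at a=3 m (b=L-a=9):
  M_2 = R_Ax - M_A - M₀  [x>a] with R_A=-27/16, M_A=27/8 = (-27/16)·(24/5) - (27/8) - (-18) = 261/40 kN·m
Load 3 — point force P=-17 kN at a=36/5 m (b=L-a=24/5):
  M_3 = Pb²(3a+b)x/L³ - Pab²/L²  [x≤a] = (-17)·(24/5)²·(3·(36/5)+(24/5))·(24/5)/12³ - (-17)·(36/5)·(24/5)²/12² = -5712/625 kN·m
Superposition: M = Σ M_i = 356529/5000 kN·m ≈ 71.305800 kN·m

M(24/5) = 356529/5000 kN·m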